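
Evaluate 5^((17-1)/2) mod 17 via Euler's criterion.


p = 17 is prime and the exponent is (p-1)/2 = 8, so by Euler's criterion 5^8 = (5/17) = +1 or -1 mod 17.
Compute by square-and-multiply:
  8 = 8 (binary 1000)
  Repeated squaring mod 17: 5^1 = 5, 5^2 = 8, 5^4 = 13, 5^8 = 16
  5^8 = 16 mod 17
Result 16 = p - 1 = -1 mod 17: 5 is a quadratic non-residue mod 17. As a residue in [0, p-1] the value is 16.
5^8 mod 17 = 16

16


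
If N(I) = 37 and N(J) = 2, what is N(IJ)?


N(IJ) = N(I) * N(J)
= 37 * 2
= 74

74


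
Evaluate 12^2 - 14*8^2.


x^2 - d*y^2
= 12^2 - 14*8^2
= 144 - 896
= -752

-752


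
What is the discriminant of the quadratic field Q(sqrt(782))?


For K = Q(sqrt(d)) with d squarefree: disc(K) = d if d = 1 mod 4, and disc(K) = 4d if d = 2 or 3 mod 4.
Here d = 782, and d mod 4 = 2.
d = 2 mod 4, not 1 (O_K = Z[sqrt(d)]), so disc(K) = 4d = 4 * (782) = 3128

3128


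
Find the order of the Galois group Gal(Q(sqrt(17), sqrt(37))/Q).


The 2 square roots of distinct primes are multiplicatively independent over Q,
so [K:Q] = 2^2 and Gal(K/Q) is isomorphic to (Z/2Z)^2.
|Gal| = 2^2 = 4

4


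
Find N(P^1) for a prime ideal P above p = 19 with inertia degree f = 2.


N(P^a) = p^(a*f)
= 19^(1*2)
= 19^2
= 361

361


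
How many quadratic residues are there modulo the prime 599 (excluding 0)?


For prime p, the number of non-zero quadratic residues is (p-1)/2.
= (599-1)/2
= 299

299


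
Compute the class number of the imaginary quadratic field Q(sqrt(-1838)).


K = Q(sqrt(-1838)). d mod 4 = 2, so D = disc(K) = 4d = -7352
h(K) equals the number of primitive reduced positive-definite forms (a, b, c) = a*x^2 + b*x*y + c*y^2 with b^2 - 4ac = D,
where reduced means |b| <= a <= c, with b >= 0 whenever |b| = a or a = c, and primitive means gcd(a, b, c) = 1.
Reduced forces 3a^2 <= |D| = 7352, so 1 <= a <= 49; b must have the parity of D, and c = (b^2 - D)/(4a) must be an integer >= a.
Enumerate a = 1..49, b in [-a, a]:
  a=1: (1, 0, 1838)  [1]
  a=2: (2, 0, 919)  [1]
  a=3: (3, -2, 613), (3, 2, 613)  [2]
  a=4..5: none
  a=6: (6, -4, 307), (6, 4, 307)  [2]
  a=7..8: none
  a=9: (9, -8, 206), (9, 8, 206)  [2]
  a=10..16: none
  a=17: (17, -14, 111), (17, 14, 111)  [2]
  a=18: (18, -8, 103), (18, 8, 103)  [2]
  a=19: (19, -18, 101), (19, 18, 101)  [2]
  a=20..22: none
  a=23: (23, -10, 81), (23, 10, 81)  [2]
  a=24..26: none
  a=27: (27, -10, 69), (27, 10, 69)  [2]
  a=28..33: none
  a=34: (34, -20, 57), (34, 20, 57)  [2]
  a=35..36: none
  a=37: (37, -14, 51), (37, 14, 51)  [2]
  a=38: (38, -20, 51), (38, 20, 51)  [2]
  a=39..42: none
  a=43: (43, -42, 53), (43, 42, 53)  [2]
  a=44..45: none
  a=46: (46, -36, 47), (46, 36, 47)  [2]
  a=47..49: none
Total reduced forms: 1 + 1 + 2 + 2 + 2 + 2 + 2 + 2 + 2 + 2 + 2 + 2 + 2 + 2 + 2 = 28
h = 28

28


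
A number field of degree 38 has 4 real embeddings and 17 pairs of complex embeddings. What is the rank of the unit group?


By Dirichlet's unit theorem:
rank = r1 + r2 - 1
= 4 + 17 - 1
= 20

20


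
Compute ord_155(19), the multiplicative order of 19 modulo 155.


We want ord_155(19), the smallest k >= 1 with 19^k = 1 mod 155.
n = 155 = 5 * 31, phi(155) = 120; the order divides phi(n).
Divisors of 120: 1, 2, 3, 4, 5, 6, 8, 10, 12, 15, 20, 24, 30, 40, 60, 120
Repeated squaring mod 155: 19^1 = 19, 19^2 = 51, 19^4 = 121, 19^8 = 71, 19^16 = 81, 19^32 = 51, 19^64 = 121
Test divisors in increasing order:
  k=1: 19^1 = 19 mod 155
  k=2: 19^2 = 51 mod 155
  k=3: 19^3 = 51 * 19 = 39 mod 155
  k=4: 19^4 = 121 mod 155
  k=5: 19^5 = 121 * 19 = 129 mod 155
  k=6: 19^6 = 121 * 51 = 126 mod 155
  k=8: 19^8 = 71 mod 155
  k=10: 19^10 = 71 * 51 = 56 mod 155
  k=12: 19^12 = 71 * 121 = 66 mod 155
  k=15: 19^15 = 71 * 121 * 51 * 19 = 94 mod 155
  k=20: 19^20 = 81 * 121 = 36 mod 155
  k=24: 19^24 = 81 * 71 = 16 mod 155
  k=30: 19^30 = 81 * 71 * 121 * 51 = 1 mod 155  <- first divisor giving 1
Order = 30

30


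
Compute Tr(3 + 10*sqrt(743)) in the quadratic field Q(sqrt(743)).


Tr(a + b*sqrt(d)) = (a + b*sqrt(d)) + (a - b*sqrt(d)) = 2a
= 2 * (3)
= 6

6


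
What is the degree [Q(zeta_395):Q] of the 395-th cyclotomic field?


The degree equals Euler's totient phi(395).
395 = 5 * 79
phi(395) = 312

312


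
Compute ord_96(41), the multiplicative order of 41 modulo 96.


We want ord_96(41), the smallest k >= 1 with 41^k = 1 mod 96.
n = 96 = 2^5 * 3, phi(96) = 32; the order divides phi(n).
Divisors of 32: 1, 2, 4, 8, 16, 32
Repeated squaring mod 96: 41^1 = 41, 41^2 = 49, 41^4 = 1, 41^8 = 1, 41^16 = 1, 41^32 = 1
Test divisors in increasing order:
  k=1: 41^1 = 41 mod 96
  k=2: 41^2 = 49 mod 96
  k=4: 41^4 = 1 mod 96  <- first divisor giving 1
Order = 4

4


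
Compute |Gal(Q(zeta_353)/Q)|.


|Gal(Q(zeta_353)/Q)| = phi(353)
= 352

352


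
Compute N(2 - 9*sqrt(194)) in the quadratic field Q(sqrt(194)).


N(a + b*sqrt(d)) = a^2 - d*b^2
= (2)^2 - (194)*(-9)^2
= 4 - 15714
= -15710

-15710


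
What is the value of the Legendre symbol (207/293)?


p = 293 is prime, so compute (207/293) with the reciprocity algorithm (Jacobi-symbol steps: pull out 2s via (2/n), flip via reciprocity, reduce):
  reciprocity: (207/293) -> +(293/207)
  reduce: (86/207)
  pull out 2: (2/207) = +1  (since 207 mod 8 = 7)
  reciprocity: (43/207) -> -(207/43)
  reduce: (35/43)
  reciprocity: (35/43) -> -(43/35)
  reduce: (8/35)
  pull out 2: (2/35) = -1  (since 35 mod 8 = 3)
  pull out 2: (2/35) = -1  (since 35 mod 8 = 3)
  pull out 2: (2/35) = -1  (since 35 mod 8 = 3)
  (1/35) = 1
Product of signs = -1
(207/293) = -1

-1


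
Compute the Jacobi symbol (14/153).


Compute (14/153) via quadratic reciprocity:
  pull out 2: (2/153) = +1  (since 153 mod 8 = 1)
  reciprocity: (7/153) -> +(153/7)
  reduce: (6/7)
  pull out 2: (2/7) = +1  (since 7 mod 8 = 7)
  reciprocity: (3/7) -> -(7/3)
  reduce: (1/3)
  (1/3) = 1
Product of signs = -1

-1


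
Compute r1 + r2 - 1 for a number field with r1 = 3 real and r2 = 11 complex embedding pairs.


By Dirichlet's unit theorem:
rank = r1 + r2 - 1
= 3 + 11 - 1
= 13

13


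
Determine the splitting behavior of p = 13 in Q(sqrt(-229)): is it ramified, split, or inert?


K = Q(sqrt(-229)). Since d mod 4 = 3, disc(K) = -916.
Check p | disc: -916 mod 13 = 7.
p does not divide disc. Compute Legendre symbol (d/p):
5^((13-1)/2) mod 13 = -1
(d/p) = -1, so p is inert: (p) stays prime with e=1, f=2, g=1.
Therefore p is inert.

inert


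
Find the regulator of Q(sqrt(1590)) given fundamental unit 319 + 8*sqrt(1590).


epsilon = 319 + 8*sqrt(1590)
= 637.9984
R = ln(637.9984)
= 6.4583

6.4583


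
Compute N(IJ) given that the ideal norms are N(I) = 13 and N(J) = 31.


N(IJ) = N(I) * N(J)
= 13 * 31
= 403

403


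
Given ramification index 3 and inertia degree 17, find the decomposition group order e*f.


|D_P| = e * f
= 3 * 17
= 51

51


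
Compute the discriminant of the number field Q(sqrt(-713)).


For K = Q(sqrt(d)) with d squarefree: disc(K) = d if d = 1 mod 4, and disc(K) = 4d if d = 2 or 3 mod 4.
Here d = -713, and d mod 4 = 3.
d = 3 mod 4, not 1 (O_K = Z[sqrt(d)]), so disc(K) = 4d = 4 * (-713) = -2852

-2852


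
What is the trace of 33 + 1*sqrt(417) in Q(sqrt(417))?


Tr(a + b*sqrt(d)) = (a + b*sqrt(d)) + (a - b*sqrt(d)) = 2a
= 2 * (33)
= 66

66


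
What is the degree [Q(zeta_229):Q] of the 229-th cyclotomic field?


The degree equals Euler's totient phi(229).
229 = 229
phi(229) = 228

228


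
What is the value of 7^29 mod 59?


p = 59 is prime and the exponent is (p-1)/2 = 29, so by Euler's criterion 7^29 = (7/59) = +1 or -1 mod 59.
Compute by square-and-multiply:
  29 = 16 + 8 + 4 + 1 (binary 11101)
  Repeated squaring mod 59: 7^1 = 7, 7^2 = 49, 7^4 = 41, 7^8 = 29, 7^16 = 15
  7^29 = 7^16 * 7^8 * 7^4 * 7^1 = 15 * 29 * 41 * 7 mod 59
    15 * 29 = 435 = 22 mod 59
    22 * 41 = 902 = 17 mod 59
    17 * 7 = 119 = 1 mod 59
  7^29 = 1 mod 59
Result 1: 7 is a quadratic residue mod 59.
7^29 mod 59 = 1

1


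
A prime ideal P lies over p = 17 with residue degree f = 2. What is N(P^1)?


N(P^a) = p^(a*f)
= 17^(1*2)
= 17^2
= 289

289


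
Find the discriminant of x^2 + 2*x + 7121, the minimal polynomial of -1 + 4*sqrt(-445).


The element -1 + 4*sqrt(-445) has minimal polynomial:
x^2 + 2*x + 7121
Discriminant = (2)^2 - 4*(7121)
= 4 - 28484
= -28480

-28480


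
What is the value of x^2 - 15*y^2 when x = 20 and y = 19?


x^2 - d*y^2
= 20^2 - 15*19^2
= 400 - 5415
= -5015

-5015


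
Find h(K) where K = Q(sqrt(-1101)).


K = Q(sqrt(-1101)). d mod 4 = 3, so D = disc(K) = 4d = -4404
h(K) equals the number of primitive reduced positive-definite forms (a, b, c) = a*x^2 + b*x*y + c*y^2 with b^2 - 4ac = D,
where reduced means |b| <= a <= c, with b >= 0 whenever |b| = a or a = c, and primitive means gcd(a, b, c) = 1.
Reduced forces 3a^2 <= |D| = 4404, so 1 <= a <= 38; b must have the parity of D, and c = (b^2 - D)/(4a) must be an integer >= a.
Enumerate a = 1..38, b in [-a, a]:
  a=1: (1, 0, 1101)  [1]
  a=2: (2, 2, 551)  [1]
  a=3: (3, 0, 367)  [1]
  a=4: none
  a=5: (5, -4, 221), (5, 4, 221)  [2]
  a=6: (6, 6, 185)  [1]
  a=7..9: none
  a=10: (10, -6, 111), (10, 6, 111)  [2]
  a=11..12: none
  a=13: (13, -4, 85), (13, 4, 85)  [2]
  a=14: none
  a=15: (15, -6, 74), (15, 6, 74)  [2]
  a=16: none
  a=17: (17, -4, 65), (17, 4, 65)  [2]
  a=18: none
  a=19: (19, -2, 58), (19, 2, 58)  [2]
  a=20..22: none
  a=23: (23, -14, 50), (23, 14, 50)  [2]
  a=24: none
  a=25: (25, -14, 46), (25, 14, 46)  [2]
  a=26: (26, -22, 47), (26, 22, 47)  [2]
  a=27..28: none
  a=29: (29, -2, 38), (29, 2, 38)  [2]
  a=30: (30, -6, 37), (30, 6, 37)  [2]
  a=31..33: none
  a=34: (34, -30, 39), (34, 30, 39)  [2]
  a=35..38: none
Total reduced forms: 1 + 1 + 1 + 2 + 1 + 2 + 2 + 2 + 2 + 2 + 2 + 2 + 2 + 2 + 2 + 2 = 28
h = 28

28


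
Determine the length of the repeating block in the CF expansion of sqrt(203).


Run the CF algorithm for sqrt(203).
a_0 = floor(sqrt(203)) = 14; set m_0=0, q_0=1.
Recurrence: m' = q*a - m,  q' = (d - m'^2)/q,  a' = floor((a_0 + m')/q').
  step 1: m=14, q=7, a=4
  step 2: m=14, q=1, a=28
a_2 = 2*a_0 = 28, so the period closes here.
sqrt(203) = [14; 4, 28]
Period length = 2

2


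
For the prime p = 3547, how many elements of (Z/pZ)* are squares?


For prime p, the number of non-zero quadratic residues is (p-1)/2.
= (3547-1)/2
= 1773

1773


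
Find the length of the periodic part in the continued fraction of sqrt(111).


Run the CF algorithm for sqrt(111).
a_0 = floor(sqrt(111)) = 10; set m_0=0, q_0=1.
Recurrence: m' = q*a - m,  q' = (d - m'^2)/q,  a' = floor((a_0 + m')/q').
  step 1: m=10, q=11, a=1
  step 2: m=1, q=10, a=1
  step 3: m=9, q=3, a=6
  step 4: m=9, q=10, a=1
  step 5: m=1, q=11, a=1
  step 6: m=10, q=1, a=20
a_6 = 2*a_0 = 20, so the period closes here.
sqrt(111) = [10; 1, 1, 6, 1, 1, 20]
Period length = 6

6


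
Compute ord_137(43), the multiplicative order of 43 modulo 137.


We want ord_137(43), the smallest k >= 1 with 43^k = 1 mod 137.
n = 137 = 137, phi(137) = 136; the order divides phi(n).
Divisors of 136: 1, 2, 4, 8, 17, 34, 68, 136
Repeated squaring mod 137: 43^1 = 43, 43^2 = 68, 43^4 = 103, 43^8 = 60, 43^16 = 38, 43^32 = 74, 43^64 = 133, 43^128 = 16
Test divisors in increasing order:
  k=1: 43^1 = 43 mod 137
  k=2: 43^2 = 68 mod 137
  k=4: 43^4 = 103 mod 137
  k=8: 43^8 = 60 mod 137
  k=17: 43^17 = 38 * 43 = 127 mod 137
  k=34: 43^34 = 74 * 68 = 100 mod 137
  k=68: 43^68 = 133 * 103 = 136 mod 137
  k=136: 43^136 = 16 * 60 = 1 mod 137  <- first divisor giving 1
Order = 136

136


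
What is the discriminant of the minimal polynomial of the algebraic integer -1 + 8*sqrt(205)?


The element -1 + 8*sqrt(205) has minimal polynomial:
x^2 + 2*x - 13119
Discriminant = (2)^2 - 4*(-13119)
= 4 + 52476
= 52480

52480


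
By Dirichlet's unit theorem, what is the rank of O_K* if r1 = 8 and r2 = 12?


By Dirichlet's unit theorem:
rank = r1 + r2 - 1
= 8 + 12 - 1
= 19

19


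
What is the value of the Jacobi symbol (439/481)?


Compute (439/481) via quadratic reciprocity:
  reciprocity: (439/481) -> +(481/439)
  reduce: (42/439)
  pull out 2: (2/439) = +1  (since 439 mod 8 = 7)
  reciprocity: (21/439) -> +(439/21)
  reduce: (19/21)
  reciprocity: (19/21) -> +(21/19)
  reduce: (2/19)
  pull out 2: (2/19) = -1  (since 19 mod 8 = 3)
  (1/19) = 1
Product of signs = -1

-1


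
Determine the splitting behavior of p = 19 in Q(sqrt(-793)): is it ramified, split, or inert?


K = Q(sqrt(-793)). Since d mod 4 = 3, disc(K) = -3172.
Check p | disc: -3172 mod 19 = 1.
p does not divide disc. Compute Legendre symbol (d/p):
5^((19-1)/2) mod 19 = 1
(d/p) = 1, so p splits: (p) = P*P' with e=1, f=1, g=2.
Therefore p is split.

split


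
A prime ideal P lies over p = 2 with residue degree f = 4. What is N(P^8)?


N(P^a) = p^(a*f)
= 2^(8*4)
= 2^32
= 4294967296

4294967296


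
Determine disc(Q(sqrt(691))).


For K = Q(sqrt(d)) with d squarefree: disc(K) = d if d = 1 mod 4, and disc(K) = 4d if d = 2 or 3 mod 4.
Here d = 691, and d mod 4 = 3.
d = 3 mod 4, not 1 (O_K = Z[sqrt(d)]), so disc(K) = 4d = 4 * (691) = 2764

2764


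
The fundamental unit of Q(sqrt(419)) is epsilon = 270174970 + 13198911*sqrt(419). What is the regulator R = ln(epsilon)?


epsilon = 270174970 + 13198911*sqrt(419)
= 5.4035e+08
R = ln(5.4035e+08)
= 20.1077

20.1077


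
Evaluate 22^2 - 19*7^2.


x^2 - d*y^2
= 22^2 - 19*7^2
= 484 - 931
= -447

-447


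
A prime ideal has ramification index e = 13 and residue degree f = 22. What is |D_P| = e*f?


|D_P| = e * f
= 13 * 22
= 286

286


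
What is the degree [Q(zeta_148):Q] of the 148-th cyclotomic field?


The degree equals Euler's totient phi(148).
148 = 2^2 * 37
phi(148) = 72

72


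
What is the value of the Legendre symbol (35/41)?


p = 41 is prime, so compute (35/41) with the reciprocity algorithm (Jacobi-symbol steps: pull out 2s via (2/n), flip via reciprocity, reduce):
  reciprocity: (35/41) -> +(41/35)
  reduce: (6/35)
  pull out 2: (2/35) = -1  (since 35 mod 8 = 3)
  reciprocity: (3/35) -> -(35/3)
  reduce: (2/3)
  pull out 2: (2/3) = -1  (since 3 mod 8 = 3)
  (1/3) = 1
Product of signs = -1
(35/41) = -1

-1


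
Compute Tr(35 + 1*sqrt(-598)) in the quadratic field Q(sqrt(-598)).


Tr(a + b*sqrt(d)) = (a + b*sqrt(d)) + (a - b*sqrt(d)) = 2a
= 2 * (35)
= 70

70


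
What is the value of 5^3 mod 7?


p = 7 is prime and the exponent is (p-1)/2 = 3, so by Euler's criterion 5^3 = (5/7) = +1 or -1 mod 7.
Compute by square-and-multiply:
  3 = 2 + 1 (binary 11)
  Repeated squaring mod 7: 5^1 = 5, 5^2 = 4
  5^3 = 5^2 * 5^1 = 4 * 5 mod 7
    4 * 5 = 20 = 6 mod 7
  5^3 = 6 mod 7
Result 6 = p - 1 = -1 mod 7: 5 is a quadratic non-residue mod 7. As a residue in [0, p-1] the value is 6.
5^3 mod 7 = 6

6


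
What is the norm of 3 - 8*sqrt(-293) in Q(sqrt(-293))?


N(a + b*sqrt(d)) = a^2 - d*b^2
= (3)^2 - (-293)*(-8)^2
= 9 + 18752
= 18761

18761


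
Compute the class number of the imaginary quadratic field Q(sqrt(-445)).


K = Q(sqrt(-445)). d mod 4 = 3, so D = disc(K) = 4d = -1780
h(K) equals the number of primitive reduced positive-definite forms (a, b, c) = a*x^2 + b*x*y + c*y^2 with b^2 - 4ac = D,
where reduced means |b| <= a <= c, with b >= 0 whenever |b| = a or a = c, and primitive means gcd(a, b, c) = 1.
Reduced forces 3a^2 <= |D| = 1780, so 1 <= a <= 24; b must have the parity of D, and c = (b^2 - D)/(4a) must be an integer >= a.
Enumerate a = 1..24, b in [-a, a]:
  a=1: (1, 0, 445)  [1]
  a=2: (2, 2, 223)  [1]
  a=3..4: none
  a=5: (5, 0, 89)  [1]
  a=6..9: none
  a=10: (10, 10, 47)  [1]
  a=11..12: none
  a=13: (13, -12, 37), (13, 12, 37)  [2]
  a=14..18: none
  a=19: (19, -14, 26), (19, 14, 26)  [2]
  a=20..24: none
Total reduced forms: 1 + 1 + 1 + 1 + 2 + 2 = 8
h = 8

8


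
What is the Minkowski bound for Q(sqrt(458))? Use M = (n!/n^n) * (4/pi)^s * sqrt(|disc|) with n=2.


d = 458, d mod 4 = 2, so disc(K) = 4d = 1832; |disc(K)| = 1832
Real quadratic field, so n = 2, s = r2 = 0, r1 = 2
M = (n!/n^n) * (4/pi)^s * sqrt(|disc(K)|) = (2!/2^2) * (4/pi)^0 * sqrt(1832)
= 0.5 * 1.000000 * 42.801869
= 21.4009

21.4009


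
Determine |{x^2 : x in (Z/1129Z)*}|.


For prime p, the number of non-zero quadratic residues is (p-1)/2.
= (1129-1)/2
= 564

564


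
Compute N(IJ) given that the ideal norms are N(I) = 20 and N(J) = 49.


N(IJ) = N(I) * N(J)
= 20 * 49
= 980

980


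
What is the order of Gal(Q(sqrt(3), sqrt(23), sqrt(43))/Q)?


The 3 square roots of distinct primes are multiplicatively independent over Q,
so [K:Q] = 2^3 and Gal(K/Q) is isomorphic to (Z/2Z)^3.
|Gal| = 2^3 = 8

8


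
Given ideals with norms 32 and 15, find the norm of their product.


N(IJ) = N(I) * N(J)
= 32 * 15
= 480

480


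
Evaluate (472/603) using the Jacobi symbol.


Compute (472/603) via quadratic reciprocity:
  pull out 2: (2/603) = -1  (since 603 mod 8 = 3)
  pull out 2: (2/603) = -1  (since 603 mod 8 = 3)
  pull out 2: (2/603) = -1  (since 603 mod 8 = 3)
  reciprocity: (59/603) -> -(603/59)
  reduce: (13/59)
  reciprocity: (13/59) -> +(59/13)
  reduce: (7/13)
  reciprocity: (7/13) -> +(13/7)
  reduce: (6/7)
  pull out 2: (2/7) = +1  (since 7 mod 8 = 7)
  reciprocity: (3/7) -> -(7/3)
  reduce: (1/3)
  (1/3) = 1
Product of signs = -1

-1


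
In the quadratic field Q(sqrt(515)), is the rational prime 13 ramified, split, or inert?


K = Q(sqrt(515)). Since d mod 4 = 3, disc(K) = 2060.
Check p | disc: 2060 mod 13 = 6.
p does not divide disc. Compute Legendre symbol (d/p):
8^((13-1)/2) mod 13 = -1
(d/p) = -1, so p is inert: (p) stays prime with e=1, f=2, g=1.
Therefore p is inert.

inert


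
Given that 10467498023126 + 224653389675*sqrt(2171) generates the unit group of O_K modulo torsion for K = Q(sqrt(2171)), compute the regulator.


epsilon = 10467498023126 + 224653389675*sqrt(2171)
= 2.0935e+13
R = ln(2.0935e+13)
= 30.6724

30.6724


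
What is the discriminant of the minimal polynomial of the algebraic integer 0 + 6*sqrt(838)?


The element 0 + 6*sqrt(838) has minimal polynomial:
x^2 + 0*x - 30168
Discriminant = (0)^2 - 4*(-30168)
= 0 + 120672
= 120672

120672


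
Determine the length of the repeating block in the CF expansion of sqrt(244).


Run the CF algorithm for sqrt(244).
a_0 = floor(sqrt(244)) = 15; set m_0=0, q_0=1.
Recurrence: m' = q*a - m,  q' = (d - m'^2)/q,  a' = floor((a_0 + m')/q').
  step 1: m=15, q=19, a=1
  step 2: m=4, q=12, a=1
  step 3: m=8, q=15, a=1
  step 4: m=7, q=13, a=1
  step 5: m=6, q=16, a=1
  step 6: m=10, q=9, a=2
  step 7: m=8, q=20, a=1
  step 8: m=12, q=5, a=5
  step 9: m=13, q=15, a=1
  step 10: m=2, q=16, a=1
  step 11: m=14, q=3, a=9
  step 12: m=13, q=25, a=1
  step 13: m=12, q=4, a=6
  step 14: m=12, q=25, a=1
  step 15: m=13, q=3, a=9
  step 16: m=14, q=16, a=1
  step 17: m=2, q=15, a=1
  step 18: m=13, q=5, a=5
  step 19: m=12, q=20, a=1
  step 20: m=8, q=9, a=2
  step 21: m=10, q=16, a=1
  step 22: m=6, q=13, a=1
  step 23: m=7, q=15, a=1
  step 24: m=8, q=12, a=1
  step 25: m=4, q=19, a=1
  step 26: m=15, q=1, a=30
a_26 = 2*a_0 = 30, so the period closes here.
sqrt(244) = [15; 1, 1, 1, 1, 1, 2, 1, 5, 1, 1, 9, 1, 6, 1, 9, 1, 1, 5, 1, 2, 1, 1, 1, 1, 1, 30]
Period length = 26

26


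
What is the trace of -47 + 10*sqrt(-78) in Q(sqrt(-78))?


Tr(a + b*sqrt(d)) = (a + b*sqrt(d)) + (a - b*sqrt(d)) = 2a
= 2 * (-47)
= -94

-94


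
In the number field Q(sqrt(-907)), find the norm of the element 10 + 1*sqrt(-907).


N(a + b*sqrt(d)) = a^2 - d*b^2
= (10)^2 - (-907)*(1)^2
= 100 + 907
= 1007

1007


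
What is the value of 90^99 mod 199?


p = 199 is prime and the exponent is (p-1)/2 = 99, so by Euler's criterion 90^99 = (90/199) = +1 or -1 mod 199.
Compute by square-and-multiply:
  99 = 64 + 32 + 2 + 1 (binary 1100011)
  Repeated squaring mod 199: 90^1 = 90, 90^2 = 140, 90^4 = 98, 90^8 = 52, 90^16 = 117, 90^32 = 157, 90^64 = 172
  90^99 = 90^64 * 90^32 * 90^2 * 90^1 = 172 * 157 * 140 * 90 mod 199
    172 * 157 = 27004 = 139 mod 199
    139 * 140 = 19460 = 157 mod 199
    157 * 90 = 14130 = 1 mod 199
  90^99 = 1 mod 199
Result 1: 90 is a quadratic residue mod 199.
90^99 mod 199 = 1

1


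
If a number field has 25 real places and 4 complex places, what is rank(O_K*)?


By Dirichlet's unit theorem:
rank = r1 + r2 - 1
= 25 + 4 - 1
= 28

28


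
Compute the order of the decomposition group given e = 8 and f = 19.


|D_P| = e * f
= 8 * 19
= 152

152


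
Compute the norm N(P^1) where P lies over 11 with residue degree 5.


N(P^a) = p^(a*f)
= 11^(1*5)
= 11^5
= 161051

161051


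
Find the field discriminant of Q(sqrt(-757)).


For K = Q(sqrt(d)) with d squarefree: disc(K) = d if d = 1 mod 4, and disc(K) = 4d if d = 2 or 3 mod 4.
Here d = -757, and d mod 4 = 3.
d = 3 mod 4, not 1 (O_K = Z[sqrt(d)]), so disc(K) = 4d = 4 * (-757) = -3028

-3028


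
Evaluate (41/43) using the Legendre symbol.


p = 43 is prime, so compute (41/43) with the reciprocity algorithm (Jacobi-symbol steps: pull out 2s via (2/n), flip via reciprocity, reduce):
  reciprocity: (41/43) -> +(43/41)
  reduce: (2/41)
  pull out 2: (2/41) = +1  (since 41 mod 8 = 1)
  (1/41) = 1
Product of signs = 1
(41/43) = 1

1


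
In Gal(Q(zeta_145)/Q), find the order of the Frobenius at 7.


The Frobenius at p in Gal(Q(zeta_n)/Q) = (Z/nZ)* is the class of p, so its order is ord_145(7), the smallest k >= 1 with 7^k = 1 mod 145.
n = 145 = 5 * 29, phi(145) = 112; the order divides phi(n).
Divisors of 112: 1, 2, 4, 7, 8, 14, 16, 28, 56, 112
Repeated squaring mod 145: 7^1 = 7, 7^2 = 49, 7^4 = 81, 7^8 = 36, 7^16 = 136, 7^32 = 81, 7^64 = 36
Test divisors in increasing order:
  k=1: 7^1 = 7 mod 145
  k=2: 7^2 = 49 mod 145
  k=4: 7^4 = 81 mod 145
  k=7: 7^7 = 81 * 49 * 7 = 88 mod 145
  k=8: 7^8 = 36 mod 145
  k=14: 7^14 = 36 * 81 * 49 = 59 mod 145
  k=16: 7^16 = 136 mod 145
  k=28: 7^28 = 136 * 36 * 81 = 1 mod 145  <- first divisor giving 1
Order = 28

28


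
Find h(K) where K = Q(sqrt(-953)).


K = Q(sqrt(-953)). d mod 4 = 3, so D = disc(K) = 4d = -3812
h(K) equals the number of primitive reduced positive-definite forms (a, b, c) = a*x^2 + b*x*y + c*y^2 with b^2 - 4ac = D,
where reduced means |b| <= a <= c, with b >= 0 whenever |b| = a or a = c, and primitive means gcd(a, b, c) = 1.
Reduced forces 3a^2 <= |D| = 3812, so 1 <= a <= 35; b must have the parity of D, and c = (b^2 - D)/(4a) must be an integer >= a.
Enumerate a = 1..35, b in [-a, a]:
  a=1: (1, 0, 953)  [1]
  a=2: (2, 2, 477)  [1]
  a=3: (3, -2, 318), (3, 2, 318)  [2]
  a=4..5: none
  a=6: (6, -2, 159), (6, 2, 159)  [2]
  a=7..8: none
  a=9: (9, -2, 106), (9, 2, 106)  [2]
  a=10: none
  a=11: (11, -4, 87), (11, 4, 87)  [2]
  a=12: none
  a=13: (13, -6, 74), (13, 6, 74)  [2]
  a=14..16: none
  a=17: (17, -8, 57), (17, 8, 57)  [2]
  a=18: (18, -2, 53), (18, 2, 53)  [2]
  a=19: (19, -8, 51), (19, 8, 51)  [2]
  a=20..21: none
  a=22: (22, -18, 47), (22, 18, 47)  [2]
  a=23: (23, -12, 43), (23, 12, 43)  [2]
  a=24..25: none
  a=26: (26, -6, 37), (26, 6, 37)  [2]
  a=27: (27, -20, 39), (27, 20, 39)  [2]
  a=28: none
  a=29: (29, -4, 33), (29, 4, 33)  [2]
  a=30: none
  a=31: (31, -30, 38), (31, 30, 38)  [2]
  a=32: none
  a=33: (33, -26, 34), (33, 26, 34)  [2]
  a=34..35: none
Total reduced forms: 1 + 1 + 2 + 2 + 2 + 2 + 2 + 2 + 2 + 2 + 2 + 2 + 2 + 2 + 2 + 2 + 2 = 32
h = 32

32


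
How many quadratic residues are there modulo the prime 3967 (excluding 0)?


For prime p, the number of non-zero quadratic residues is (p-1)/2.
= (3967-1)/2
= 1983

1983


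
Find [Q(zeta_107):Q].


The degree equals Euler's totient phi(107).
107 = 107
phi(107) = 106

106


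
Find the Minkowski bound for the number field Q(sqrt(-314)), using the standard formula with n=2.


d = -314, d mod 4 = 2, so disc(K) = 4d = -1256; |disc(K)| = 1256
Imaginary quadratic field, so n = 2, s = r2 = 1, r1 = 0
M = (n!/n^n) * (4/pi)^s * sqrt(|disc(K)|) = (2!/2^2) * (4/pi)^1 * sqrt(1256)
= 0.5 * 1.273240 * 35.440090
= 22.5619

22.5619


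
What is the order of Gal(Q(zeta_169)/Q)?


|Gal(Q(zeta_169)/Q)| = phi(169)
= 156

156


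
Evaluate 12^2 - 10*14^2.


x^2 - d*y^2
= 12^2 - 10*14^2
= 144 - 1960
= -1816

-1816


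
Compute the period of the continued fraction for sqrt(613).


Run the CF algorithm for sqrt(613).
a_0 = floor(sqrt(613)) = 24; set m_0=0, q_0=1.
Recurrence: m' = q*a - m,  q' = (d - m'^2)/q,  a' = floor((a_0 + m')/q').
  step 1: m=24, q=37, a=1
  step 2: m=13, q=12, a=3
  step 3: m=23, q=7, a=6
  step 4: m=19, q=36, a=1
  step 5: m=17, q=9, a=4
  step 6: m=19, q=28, a=1
  step 7: m=9, q=19, a=1
  step 8: m=10, q=27, a=1
  step 9: m=17, q=12, a=3
  step 10: m=19, q=21, a=2
  step 11: m=23, q=4, a=11
  step 12: m=21, q=43, a=1
  step 13: m=22, q=3, a=15
  step 14: m=23, q=28, a=1
  step 15: m=5, q=21, a=1
  step 16: m=16, q=17, a=2
  step 17: m=18, q=17, a=2
  step 18: m=16, q=21, a=1
  step 19: m=5, q=28, a=1
  step 20: m=23, q=3, a=15
  step 21: m=22, q=43, a=1
  step 22: m=21, q=4, a=11
  step 23: m=23, q=21, a=2
  step 24: m=19, q=12, a=3
  step 25: m=17, q=27, a=1
  step 26: m=10, q=19, a=1
  step 27: m=9, q=28, a=1
  step 28: m=19, q=9, a=4
  step 29: m=17, q=36, a=1
  step 30: m=19, q=7, a=6
  step 31: m=23, q=12, a=3
  step 32: m=13, q=37, a=1
  step 33: m=24, q=1, a=48
a_33 = 2*a_0 = 48, so the period closes here.
sqrt(613) = [24; 1, 3, 6, 1, 4, 1, 1, 1, 3, 2, 11, 1, 15, 1, 1, 2, 2, 1, 1, 15, 1, 11, 2, 3, 1, 1, 1, 4, 1, 6, 3, 1, 48]
Period length = 33

33


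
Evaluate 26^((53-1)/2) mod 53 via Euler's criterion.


p = 53 is prime and the exponent is (p-1)/2 = 26, so by Euler's criterion 26^26 = (26/53) = +1 or -1 mod 53.
Compute by square-and-multiply:
  26 = 16 + 8 + 2 (binary 11010)
  Repeated squaring mod 53: 26^1 = 26, 26^2 = 40, 26^4 = 10, 26^8 = 47, 26^16 = 36
  26^26 = 26^16 * 26^8 * 26^2 = 36 * 47 * 40 mod 53
    36 * 47 = 1692 = 49 mod 53
    49 * 40 = 1960 = 52 mod 53
  26^26 = 52 mod 53
Result 52 = p - 1 = -1 mod 53: 26 is a quadratic non-residue mod 53. As a residue in [0, p-1] the value is 52.
26^26 mod 53 = 52

52


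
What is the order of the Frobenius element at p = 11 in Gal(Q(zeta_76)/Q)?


The Frobenius at p in Gal(Q(zeta_n)/Q) = (Z/nZ)* is the class of p, so its order is ord_76(11), the smallest k >= 1 with 11^k = 1 mod 76.
n = 76 = 2^2 * 19, phi(76) = 36; the order divides phi(n).
Divisors of 36: 1, 2, 3, 4, 6, 9, 12, 18, 36
Repeated squaring mod 76: 11^1 = 11, 11^2 = 45, 11^4 = 49, 11^8 = 45, 11^16 = 49, 11^32 = 45
Test divisors in increasing order:
  k=1: 11^1 = 11 mod 76
  k=2: 11^2 = 45 mod 76
  k=3: 11^3 = 45 * 11 = 39 mod 76
  k=4: 11^4 = 49 mod 76
  k=6: 11^6 = 49 * 45 = 1 mod 76  <- first divisor giving 1
Order = 6

6


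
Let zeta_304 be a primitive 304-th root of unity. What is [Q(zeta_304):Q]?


The degree equals Euler's totient phi(304).
304 = 2^4 * 19
phi(304) = 144

144


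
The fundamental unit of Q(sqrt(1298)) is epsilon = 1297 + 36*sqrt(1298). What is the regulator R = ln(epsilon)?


epsilon = 1297 + 36*sqrt(1298)
= 2593.9996
R = ln(2593.9996)
= 7.8610

7.8610


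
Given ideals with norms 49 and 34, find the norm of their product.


N(IJ) = N(I) * N(J)
= 49 * 34
= 1666

1666


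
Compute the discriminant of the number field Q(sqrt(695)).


For K = Q(sqrt(d)) with d squarefree: disc(K) = d if d = 1 mod 4, and disc(K) = 4d if d = 2 or 3 mod 4.
Here d = 695, and d mod 4 = 3.
d = 3 mod 4, not 1 (O_K = Z[sqrt(d)]), so disc(K) = 4d = 4 * (695) = 2780

2780


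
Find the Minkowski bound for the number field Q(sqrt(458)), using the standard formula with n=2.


d = 458, d mod 4 = 2, so disc(K) = 4d = 1832; |disc(K)| = 1832
Real quadratic field, so n = 2, s = r2 = 0, r1 = 2
M = (n!/n^n) * (4/pi)^s * sqrt(|disc(K)|) = (2!/2^2) * (4/pi)^0 * sqrt(1832)
= 0.5 * 1.000000 * 42.801869
= 21.4009

21.4009


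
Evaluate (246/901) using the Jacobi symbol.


Compute (246/901) via quadratic reciprocity:
  pull out 2: (2/901) = -1  (since 901 mod 8 = 5)
  reciprocity: (123/901) -> +(901/123)
  reduce: (40/123)
  pull out 2: (2/123) = -1  (since 123 mod 8 = 3)
  pull out 2: (2/123) = -1  (since 123 mod 8 = 3)
  pull out 2: (2/123) = -1  (since 123 mod 8 = 3)
  reciprocity: (5/123) -> +(123/5)
  reduce: (3/5)
  reciprocity: (3/5) -> +(5/3)
  reduce: (2/3)
  pull out 2: (2/3) = -1  (since 3 mod 8 = 3)
  (1/3) = 1
Product of signs = -1

-1


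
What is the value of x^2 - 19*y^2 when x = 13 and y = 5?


x^2 - d*y^2
= 13^2 - 19*5^2
= 169 - 475
= -306

-306


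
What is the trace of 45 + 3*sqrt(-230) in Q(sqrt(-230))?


Tr(a + b*sqrt(d)) = (a + b*sqrt(d)) + (a - b*sqrt(d)) = 2a
= 2 * (45)
= 90

90


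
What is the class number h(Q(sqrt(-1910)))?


K = Q(sqrt(-1910)). d mod 4 = 2, so D = disc(K) = 4d = -7640
h(K) equals the number of primitive reduced positive-definite forms (a, b, c) = a*x^2 + b*x*y + c*y^2 with b^2 - 4ac = D,
where reduced means |b| <= a <= c, with b >= 0 whenever |b| = a or a = c, and primitive means gcd(a, b, c) = 1.
Reduced forces 3a^2 <= |D| = 7640, so 1 <= a <= 50; b must have the parity of D, and c = (b^2 - D)/(4a) must be an integer >= a.
Enumerate a = 1..50, b in [-a, a]:
  a=1: (1, 0, 1910)  [1]
  a=2: (2, 0, 955)  [1]
  a=3: (3, -2, 637), (3, 2, 637)  [2]
  a=4: none
  a=5: (5, 0, 382)  [1]
  a=6: (6, -4, 319), (6, 4, 319)  [2]
  a=7: (7, -2, 273), (7, 2, 273)  [2]
  a=8: none
  a=9: (9, -8, 214), (9, 8, 214)  [2]
  a=10: (10, 0, 191)  [1]
  a=11: (11, -4, 174), (11, 4, 174)  [2]
  a=12: none
  a=13: (13, -2, 147), (13, 2, 147)  [2]
  a=14: (14, -12, 139), (14, 12, 139)  [2]
  a=15: (15, -10, 129), (15, 10, 129)  [2]
  a=16..17: none
  a=18: (18, -8, 107), (18, 8, 107)  [2]
  a=19: (19, -6, 101), (19, 6, 101)  [2]
  a=20: none
  a=21: (21, -16, 94), (21, -2, 91), (21, 2, 91), (21, 16, 94)  [4]
  a=22: (22, -4, 87), (22, 4, 87)  [2]
  a=23..25: none
  a=26: (26, -24, 79), (26, 24, 79)  [2]
  a=27: (27, -26, 77), (27, 26, 77)  [2]
  a=28: none
  a=29: (29, -4, 66), (29, 4, 66)  [2]
  a=30: (30, -20, 67), (30, 20, 67)  [2]
  a=31..32: none
  a=33: (33, -26, 63), (33, -4, 58), (33, 4, 58), (33, 26, 63)  [4]
  a=34: none
  a=35: (35, -30, 61), (35, 30, 61)  [2]
  a=36..37: none
  a=38: (38, -32, 57), (38, 32, 57)  [2]
  a=39: (39, -28, 54), (39, -2, 49), (39, 2, 49), (39, 28, 54)  [4]
  a=40..41: none
  a=42: (42, -40, 55), (42, -16, 47), (42, 16, 47), (42, 40, 55)  [4]
  a=43: (43, -10, 45), (43, 10, 45)  [2]
  a=44..50: none
Total reduced forms: 1 + 1 + 2 + 1 + 2 + 2 + 2 + 1 + 2 + 2 + 2 + 2 + 2 + 2 + 4 + 2 + 2 + 2 + 2 + 2 + 4 + 2 + 2 + 4 + 4 + 2 = 56
h = 56

56


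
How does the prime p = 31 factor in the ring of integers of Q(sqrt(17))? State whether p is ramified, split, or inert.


K = Q(sqrt(17)). Since d mod 4 = 1, disc(K) = 17.
Check p | disc: 17 mod 31 = 17.
p does not divide disc. Compute Legendre symbol (d/p):
17^((31-1)/2) mod 31 = -1
(d/p) = -1, so p is inert: (p) stays prime with e=1, f=2, g=1.
Therefore p is inert.

inert


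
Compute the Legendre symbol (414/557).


p = 557 is prime, so compute (414/557) with the reciprocity algorithm (Jacobi-symbol steps: pull out 2s via (2/n), flip via reciprocity, reduce):
  pull out 2: (2/557) = -1  (since 557 mod 8 = 5)
  reciprocity: (207/557) -> +(557/207)
  reduce: (143/207)
  reciprocity: (143/207) -> -(207/143)
  reduce: (64/143)
  pull out 2: (2/143) = +1  (since 143 mod 8 = 7)
  pull out 2: (2/143) = +1  (since 143 mod 8 = 7)
  pull out 2: (2/143) = +1  (since 143 mod 8 = 7)
  pull out 2: (2/143) = +1  (since 143 mod 8 = 7)
  pull out 2: (2/143) = +1  (since 143 mod 8 = 7)
  pull out 2: (2/143) = +1  (since 143 mod 8 = 7)
  (1/143) = 1
Product of signs = 1
(414/557) = 1

1


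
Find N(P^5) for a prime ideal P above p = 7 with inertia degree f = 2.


N(P^a) = p^(a*f)
= 7^(5*2)
= 7^10
= 282475249

282475249


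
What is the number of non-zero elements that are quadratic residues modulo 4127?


For prime p, the number of non-zero quadratic residues is (p-1)/2.
= (4127-1)/2
= 2063

2063


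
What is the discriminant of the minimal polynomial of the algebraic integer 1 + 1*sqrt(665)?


The element 1 + 1*sqrt(665) has minimal polynomial:
x^2 - 2*x - 664
Discriminant = (-2)^2 - 4*(-664)
= 4 + 2656
= 2660

2660


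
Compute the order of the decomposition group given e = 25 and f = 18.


|D_P| = e * f
= 25 * 18
= 450

450


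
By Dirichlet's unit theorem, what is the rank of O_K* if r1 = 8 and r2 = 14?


By Dirichlet's unit theorem:
rank = r1 + r2 - 1
= 8 + 14 - 1
= 21

21


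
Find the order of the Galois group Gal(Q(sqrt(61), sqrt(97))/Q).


The 2 square roots of distinct primes are multiplicatively independent over Q,
so [K:Q] = 2^2 and Gal(K/Q) is isomorphic to (Z/2Z)^2.
|Gal| = 2^2 = 4

4


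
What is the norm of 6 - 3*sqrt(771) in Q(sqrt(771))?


N(a + b*sqrt(d)) = a^2 - d*b^2
= (6)^2 - (771)*(-3)^2
= 36 - 6939
= -6903

-6903


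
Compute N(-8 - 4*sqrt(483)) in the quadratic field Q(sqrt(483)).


N(a + b*sqrt(d)) = a^2 - d*b^2
= (-8)^2 - (483)*(-4)^2
= 64 - 7728
= -7664

-7664


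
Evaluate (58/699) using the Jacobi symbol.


Compute (58/699) via quadratic reciprocity:
  pull out 2: (2/699) = -1  (since 699 mod 8 = 3)
  reciprocity: (29/699) -> +(699/29)
  reduce: (3/29)
  reciprocity: (3/29) -> +(29/3)
  reduce: (2/3)
  pull out 2: (2/3) = -1  (since 3 mod 8 = 3)
  (1/3) = 1
Product of signs = 1

1


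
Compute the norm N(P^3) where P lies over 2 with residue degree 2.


N(P^a) = p^(a*f)
= 2^(3*2)
= 2^6
= 64

64


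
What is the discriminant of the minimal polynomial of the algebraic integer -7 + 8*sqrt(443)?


The element -7 + 8*sqrt(443) has minimal polynomial:
x^2 + 14*x - 28303
Discriminant = (14)^2 - 4*(-28303)
= 196 + 113212
= 113408

113408


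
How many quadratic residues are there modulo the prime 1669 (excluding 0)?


For prime p, the number of non-zero quadratic residues is (p-1)/2.
= (1669-1)/2
= 834

834


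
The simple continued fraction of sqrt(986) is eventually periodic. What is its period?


Run the CF algorithm for sqrt(986).
a_0 = floor(sqrt(986)) = 31; set m_0=0, q_0=1.
Recurrence: m' = q*a - m,  q' = (d - m'^2)/q,  a' = floor((a_0 + m')/q').
  step 1: m=31, q=25, a=2
  step 2: m=19, q=25, a=2
  step 3: m=31, q=1, a=62
a_3 = 2*a_0 = 62, so the period closes here.
sqrt(986) = [31; 2, 2, 62]
Period length = 3

3


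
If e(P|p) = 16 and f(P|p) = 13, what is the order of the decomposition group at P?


|D_P| = e * f
= 16 * 13
= 208

208


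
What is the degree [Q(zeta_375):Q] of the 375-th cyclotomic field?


The degree equals Euler's totient phi(375).
375 = 3 * 5^3
phi(375) = 200

200


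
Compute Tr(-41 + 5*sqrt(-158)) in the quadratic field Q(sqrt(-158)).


Tr(a + b*sqrt(d)) = (a + b*sqrt(d)) + (a - b*sqrt(d)) = 2a
= 2 * (-41)
= -82

-82


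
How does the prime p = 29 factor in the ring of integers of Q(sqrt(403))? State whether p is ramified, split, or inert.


K = Q(sqrt(403)). Since d mod 4 = 3, disc(K) = 1612.
Check p | disc: 1612 mod 29 = 17.
p does not divide disc. Compute Legendre symbol (d/p):
26^((29-1)/2) mod 29 = -1
(d/p) = -1, so p is inert: (p) stays prime with e=1, f=2, g=1.
Therefore p is inert.

inert


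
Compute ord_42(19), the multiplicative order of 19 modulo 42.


We want ord_42(19), the smallest k >= 1 with 19^k = 1 mod 42.
n = 42 = 2 * 3 * 7, phi(42) = 12; the order divides phi(n).
Divisors of 12: 1, 2, 3, 4, 6, 12
Repeated squaring mod 42: 19^1 = 19, 19^2 = 25, 19^4 = 37, 19^8 = 25
Test divisors in increasing order:
  k=1: 19^1 = 19 mod 42
  k=2: 19^2 = 25 mod 42
  k=3: 19^3 = 25 * 19 = 13 mod 42
  k=4: 19^4 = 37 mod 42
  k=6: 19^6 = 37 * 25 = 1 mod 42  <- first divisor giving 1
Order = 6

6


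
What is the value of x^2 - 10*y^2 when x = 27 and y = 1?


x^2 - d*y^2
= 27^2 - 10*1^2
= 729 - 10
= 719

719


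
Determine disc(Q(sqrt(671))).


For K = Q(sqrt(d)) with d squarefree: disc(K) = d if d = 1 mod 4, and disc(K) = 4d if d = 2 or 3 mod 4.
Here d = 671, and d mod 4 = 3.
d = 3 mod 4, not 1 (O_K = Z[sqrt(d)]), so disc(K) = 4d = 4 * (671) = 2684

2684


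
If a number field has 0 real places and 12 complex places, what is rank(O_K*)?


By Dirichlet's unit theorem:
rank = r1 + r2 - 1
= 0 + 12 - 1
= 11

11


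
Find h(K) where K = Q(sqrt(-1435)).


K = Q(sqrt(-1435)). d mod 4 = 1, so D = disc(K) = d = -1435
h(K) equals the number of primitive reduced positive-definite forms (a, b, c) = a*x^2 + b*x*y + c*y^2 with b^2 - 4ac = D,
where reduced means |b| <= a <= c, with b >= 0 whenever |b| = a or a = c, and primitive means gcd(a, b, c) = 1.
Reduced forces 3a^2 <= |D| = 1435, so 1 <= a <= 21; b must have the parity of D, and c = (b^2 - D)/(4a) must be an integer >= a.
Enumerate a = 1..21, b in [-a, a]:
  a=1: (1, 1, 359)  [1]
  a=2..4: none
  a=5: (5, 5, 73)  [1]
  a=6: none
  a=7: (7, 7, 53)  [1]
  a=8..18: none
  a=19: (19, 3, 19)  [1]
  a=20..21: none
Total reduced forms: 1 + 1 + 1 + 1 = 4
h = 4

4


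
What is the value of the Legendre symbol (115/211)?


p = 211 is prime, so compute (115/211) with the reciprocity algorithm (Jacobi-symbol steps: pull out 2s via (2/n), flip via reciprocity, reduce):
  reciprocity: (115/211) -> -(211/115)
  reduce: (96/115)
  pull out 2: (2/115) = -1  (since 115 mod 8 = 3)
  pull out 2: (2/115) = -1  (since 115 mod 8 = 3)
  pull out 2: (2/115) = -1  (since 115 mod 8 = 3)
  pull out 2: (2/115) = -1  (since 115 mod 8 = 3)
  pull out 2: (2/115) = -1  (since 115 mod 8 = 3)
  reciprocity: (3/115) -> -(115/3)
  reduce: (1/3)
  (1/3) = 1
Product of signs = -1
(115/211) = -1

-1


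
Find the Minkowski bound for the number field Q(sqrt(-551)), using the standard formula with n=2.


d = -551, d mod 4 = 1, so disc(K) = d = -551; |disc(K)| = 551
Imaginary quadratic field, so n = 2, s = r2 = 1, r1 = 0
M = (n!/n^n) * (4/pi)^s * sqrt(|disc(K)|) = (2!/2^2) * (4/pi)^1 * sqrt(551)
= 0.5 * 1.273240 * 23.473389
= 14.9436

14.9436


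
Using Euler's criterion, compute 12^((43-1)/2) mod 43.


p = 43 is prime and the exponent is (p-1)/2 = 21, so by Euler's criterion 12^21 = (12/43) = +1 or -1 mod 43.
Compute by square-and-multiply:
  21 = 16 + 4 + 1 (binary 10101)
  Repeated squaring mod 43: 12^1 = 12, 12^2 = 15, 12^4 = 10, 12^8 = 14, 12^16 = 24
  12^21 = 12^16 * 12^4 * 12^1 = 24 * 10 * 12 mod 43
    24 * 10 = 240 = 25 mod 43
    25 * 12 = 300 = 42 mod 43
  12^21 = 42 mod 43
Result 42 = p - 1 = -1 mod 43: 12 is a quadratic non-residue mod 43. As a residue in [0, p-1] the value is 42.
12^21 mod 43 = 42

42


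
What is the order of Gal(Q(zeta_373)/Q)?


|Gal(Q(zeta_373)/Q)| = phi(373)
= 372

372


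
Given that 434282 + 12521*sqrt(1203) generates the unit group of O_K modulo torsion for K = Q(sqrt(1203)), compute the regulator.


epsilon = 434282 + 12521*sqrt(1203)
= 868564.0000
R = ln(868564.0000)
= 13.6746

13.6746


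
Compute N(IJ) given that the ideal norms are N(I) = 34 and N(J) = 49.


N(IJ) = N(I) * N(J)
= 34 * 49
= 1666

1666


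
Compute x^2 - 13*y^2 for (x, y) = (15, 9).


x^2 - d*y^2
= 15^2 - 13*9^2
= 225 - 1053
= -828

-828


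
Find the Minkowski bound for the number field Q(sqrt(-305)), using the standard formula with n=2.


d = -305, d mod 4 = 3, so disc(K) = 4d = -1220; |disc(K)| = 1220
Imaginary quadratic field, so n = 2, s = r2 = 1, r1 = 0
M = (n!/n^n) * (4/pi)^s * sqrt(|disc(K)|) = (2!/2^2) * (4/pi)^1 * sqrt(1220)
= 0.5 * 1.273240 * 34.928498
= 22.2362

22.2362


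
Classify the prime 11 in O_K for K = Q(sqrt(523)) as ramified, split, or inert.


K = Q(sqrt(523)). Since d mod 4 = 3, disc(K) = 2092.
Check p | disc: 2092 mod 11 = 2.
p does not divide disc. Compute Legendre symbol (d/p):
6^((11-1)/2) mod 11 = -1
(d/p) = -1, so p is inert: (p) stays prime with e=1, f=2, g=1.
Therefore p is inert.

inert


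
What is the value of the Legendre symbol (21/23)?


p = 23 is prime, so compute (21/23) with the reciprocity algorithm (Jacobi-symbol steps: pull out 2s via (2/n), flip via reciprocity, reduce):
  reciprocity: (21/23) -> +(23/21)
  reduce: (2/21)
  pull out 2: (2/21) = -1  (since 21 mod 8 = 5)
  (1/21) = 1
Product of signs = -1
(21/23) = -1

-1
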